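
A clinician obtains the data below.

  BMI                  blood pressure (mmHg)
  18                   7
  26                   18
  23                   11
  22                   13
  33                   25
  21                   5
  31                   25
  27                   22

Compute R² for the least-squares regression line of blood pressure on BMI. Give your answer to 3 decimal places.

0.886

n = 8, Σx = 201, Σy = 126, Σxy = 3432, Σx² = 5233, Σy² = 2422
Sxx = Σx² − (Σx)²/n = 5233 − 5050.125 = 182.875
Sxy = Σxy − (Σx)(Σy)/n = 3432 − 3165.75 = 266.25
Syy = Σy² − (Σy)²/n = 2422 − 1984.5 = 437.5
R² = Sxy²/(Sxx·Syy) = (266.25)²/(182.875·437.5) = 0.886027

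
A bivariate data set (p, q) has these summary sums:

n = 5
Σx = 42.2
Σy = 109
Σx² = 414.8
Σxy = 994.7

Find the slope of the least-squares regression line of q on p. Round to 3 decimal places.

1.275

Sxx = Σx² − (Σx)²/n = 414.8 − 356.168 = 58.632
Sxy = Σxy − (Σx)(Σy)/n = 994.7 − 919.96 = 74.74
b = Sxy/Sxx = 74.74/58.632 = 1.274731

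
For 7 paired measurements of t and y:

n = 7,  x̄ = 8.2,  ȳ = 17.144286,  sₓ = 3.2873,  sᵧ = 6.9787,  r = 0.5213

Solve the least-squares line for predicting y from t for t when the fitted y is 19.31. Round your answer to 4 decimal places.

10.1569

b = r · sᵧ/sₓ = 0.5213 · 6.9787/3.2873 = 1.106682
a = ȳ − b·x̄ = 17.144286 − 1.106682·8.2 = 8.069492
Set a + b·x = 19.31: x = (19.31 − 8.069492) / 1.106682 = 10.156943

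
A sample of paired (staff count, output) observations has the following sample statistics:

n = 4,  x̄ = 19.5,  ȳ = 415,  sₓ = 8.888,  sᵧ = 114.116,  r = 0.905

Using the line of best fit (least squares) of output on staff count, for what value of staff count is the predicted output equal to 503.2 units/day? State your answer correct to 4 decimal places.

27.0906

b = r · sᵧ/sₓ = 0.905 · 114.116/8.888 = 11.619597
a = ȳ − b·x̄ = 415 − 11.619597·19.5 = 188.417854
Set a + b·x = 503.2: x = (503.2 − 188.417854) / 11.619597 = 27.090625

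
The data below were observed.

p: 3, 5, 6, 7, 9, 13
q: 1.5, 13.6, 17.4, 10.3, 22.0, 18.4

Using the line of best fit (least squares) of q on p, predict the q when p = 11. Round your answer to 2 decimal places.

19.53

n = 6, Σx = 43, Σy = 83.2, Σxy = 686.2, Σx² = 369
Sxx = Σx² − (Σx)²/n = 369 − 308.166667 = 60.833333
Sxy = Σxy − (Σx)(Σy)/n = 686.2 − 596.266667 = 89.933333
b = Sxy/Sxx = 89.933333/60.833333 = 1.478356
a = ȳ − b·x̄ = 13.866667 − 1.478356·7.166667 = 3.271781
ŷ(11) = a + b·11 = 3.271781 + 1.478356·11 = 19.533699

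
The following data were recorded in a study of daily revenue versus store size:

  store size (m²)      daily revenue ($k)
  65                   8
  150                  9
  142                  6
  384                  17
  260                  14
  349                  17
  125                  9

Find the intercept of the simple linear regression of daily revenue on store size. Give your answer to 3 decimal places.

n = 7, Σx = 1475, Σy = 80, Σxy = 19948, Σx² = 399371
Sxx = Σx² − (Σx)²/n = 399371 − 310803.571429 = 88567.428571
Sxy = Σxy − (Σx)(Σy)/n = 19948 − 16857.142857 = 3090.857143
b = Sxy/Sxx = 3090.857143/88567.428571 = 0.034898
a = ȳ − b·x̄ = 11.428571 − 0.034898·210.714286 = 4.074990

4.075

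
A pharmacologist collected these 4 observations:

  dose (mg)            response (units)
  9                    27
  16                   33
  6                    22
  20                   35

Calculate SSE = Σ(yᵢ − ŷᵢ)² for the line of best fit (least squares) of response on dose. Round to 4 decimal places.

3.9226

n = 4, Σx = 51, Σy = 117, Σxy = 1603, Σx² = 773, Σy² = 3527
Sxx = Σx² − (Σx)²/n = 773 − 650.25 = 122.75
Sxy = Σxy − (Σx)(Σy)/n = 1603 − 1491.75 = 111.25
Syy = Σy² − (Σy)²/n = 3527 − 3422.25 = 104.75
b = Sxy/Sxx = 111.25/122.75 = 0.906314
SSE = Syy − b·Sxy = 104.75 − 0.906314·111.25 = 3.922607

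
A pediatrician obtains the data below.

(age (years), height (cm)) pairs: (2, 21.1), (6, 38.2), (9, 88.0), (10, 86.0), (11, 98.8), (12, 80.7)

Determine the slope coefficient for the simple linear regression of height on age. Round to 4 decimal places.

n = 6, Σx = 50, Σy = 412.8, Σxy = 3978.6, Σx² = 486
Sxx = Σx² − (Σx)²/n = 486 − 416.666667 = 69.333333
Sxy = Σxy − (Σx)(Σy)/n = 3978.6 − 3440 = 538.6
b = Sxy/Sxx = 538.6/69.333333 = 7.768269

7.7683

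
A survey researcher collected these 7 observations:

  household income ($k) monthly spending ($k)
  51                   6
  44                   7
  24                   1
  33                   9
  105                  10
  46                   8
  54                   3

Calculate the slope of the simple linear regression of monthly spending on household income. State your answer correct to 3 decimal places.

0.067

n = 7, Σx = 357, Σy = 44, Σxy = 2515, Σx² = 22259
Sxx = Σx² − (Σx)²/n = 22259 − 18207 = 4052
Sxy = Σxy − (Σx)(Σy)/n = 2515 − 2244 = 271
b = Sxy/Sxx = 271/4052 = 0.066881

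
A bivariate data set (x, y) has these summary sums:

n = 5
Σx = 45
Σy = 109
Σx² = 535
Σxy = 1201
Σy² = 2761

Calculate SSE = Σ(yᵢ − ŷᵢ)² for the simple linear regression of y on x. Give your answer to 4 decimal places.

12.4923

Sxx = Σx² − (Σx)²/n = 535 − 405 = 130
Sxy = Σxy − (Σx)(Σy)/n = 1201 − 981 = 220
Syy = Σy² − (Σy)²/n = 2761 − 2376.2 = 384.8
b = Sxy/Sxx = 220/130 = 1.692308
SSE = Syy − b·Sxy = 384.8 − 1.692308·220 = 12.492308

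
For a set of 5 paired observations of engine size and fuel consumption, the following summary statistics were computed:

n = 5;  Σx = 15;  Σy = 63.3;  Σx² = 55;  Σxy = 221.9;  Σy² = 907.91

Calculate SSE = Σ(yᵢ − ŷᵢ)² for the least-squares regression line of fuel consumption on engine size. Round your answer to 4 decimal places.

4.1320

Sxx = Σx² − (Σx)²/n = 55 − 45 = 10
Sxy = Σxy − (Σx)(Σy)/n = 221.9 − 189.9 = 32
Syy = Σy² − (Σy)²/n = 907.91 − 801.378 = 106.532
b = Sxy/Sxx = 32/10 = 3.2
SSE = Syy − b·Sxy = 106.532 − 3.2·32 = 4.132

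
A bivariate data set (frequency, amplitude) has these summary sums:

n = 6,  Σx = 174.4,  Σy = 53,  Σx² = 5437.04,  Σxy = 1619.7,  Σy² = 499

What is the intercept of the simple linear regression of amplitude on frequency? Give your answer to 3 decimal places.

2.577

Sxx = Σx² − (Σx)²/n = 5437.04 − 5069.226667 = 367.813333
Sxy = Σxy − (Σx)(Σy)/n = 1619.7 − 1540.533333 = 79.166667
b = Sxy/Sxx = 79.166667/367.813333 = 0.215236
a = ȳ − b·x̄ = 8.833333 − 0.215236·29.066667 = 2.577141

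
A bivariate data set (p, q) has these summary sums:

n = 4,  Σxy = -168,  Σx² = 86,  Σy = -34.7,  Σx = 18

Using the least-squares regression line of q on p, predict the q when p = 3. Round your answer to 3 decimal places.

-5.120

Sxx = Σx² − (Σx)²/n = 86 − 81 = 5
Sxy = Σxy − (Σx)(Σy)/n = -168 − (-156.15) = -11.85
b = Sxy/Sxx = -11.85/5 = -2.37
a = ȳ − b·x̄ = -8.675 − (-2.37)·4.5 = 1.99
ŷ(3) = a + b·3 = 1.99 + (-2.37)·3 = -5.12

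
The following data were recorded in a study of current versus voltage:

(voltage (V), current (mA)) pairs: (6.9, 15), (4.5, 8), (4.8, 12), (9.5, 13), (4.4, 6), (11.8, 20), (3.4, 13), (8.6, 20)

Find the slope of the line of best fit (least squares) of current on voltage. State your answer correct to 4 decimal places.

n = 8, Σx = 53.9, Σy = 107, Σxy = 799.2, Σx² = 425.27
Sxx = Σx² − (Σx)²/n = 425.27 − 363.15125 = 62.11875
Sxy = Σxy − (Σx)(Σy)/n = 799.2 − 720.9125 = 78.2875
b = Sxy/Sxx = 78.2875/62.11875 = 1.260288

1.2603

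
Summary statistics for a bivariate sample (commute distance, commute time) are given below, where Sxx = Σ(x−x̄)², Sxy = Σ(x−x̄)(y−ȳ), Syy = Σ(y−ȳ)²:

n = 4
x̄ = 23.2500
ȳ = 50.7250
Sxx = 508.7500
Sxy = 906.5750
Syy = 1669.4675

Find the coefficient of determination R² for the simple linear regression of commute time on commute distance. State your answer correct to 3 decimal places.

0.968

R² = Sxy²/(Sxx·Syy) = (906.575)²/(508.75·1669.4675) = 0.967665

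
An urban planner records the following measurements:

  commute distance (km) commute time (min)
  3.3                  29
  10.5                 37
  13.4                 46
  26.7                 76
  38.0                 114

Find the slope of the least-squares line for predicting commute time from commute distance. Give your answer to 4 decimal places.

n = 5, Σx = 91.9, Σy = 302, Σxy = 7461.8, Σx² = 2457.59
Sxx = Σx² − (Σx)²/n = 2457.59 − 1689.122 = 768.468
Sxy = Σxy − (Σx)(Σy)/n = 7461.8 − 5550.76 = 1911.04
b = Sxy/Sxx = 1911.04/768.468 = 2.486818

2.4868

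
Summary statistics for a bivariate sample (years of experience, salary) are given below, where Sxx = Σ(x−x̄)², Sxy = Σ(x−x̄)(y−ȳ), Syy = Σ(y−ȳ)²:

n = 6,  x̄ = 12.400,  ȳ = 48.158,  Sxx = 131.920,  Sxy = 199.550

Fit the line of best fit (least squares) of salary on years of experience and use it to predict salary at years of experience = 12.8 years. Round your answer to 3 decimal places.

48.763

b = Sxy/Sxx = 199.55/131.92 = 1.512659
a = ȳ − b·x̄ = 48.158 − 1.512659·12.4 = 29.401026
ŷ(12.8) = a + b·12.8 = 29.401026 + 1.512659·12.8 = 48.763064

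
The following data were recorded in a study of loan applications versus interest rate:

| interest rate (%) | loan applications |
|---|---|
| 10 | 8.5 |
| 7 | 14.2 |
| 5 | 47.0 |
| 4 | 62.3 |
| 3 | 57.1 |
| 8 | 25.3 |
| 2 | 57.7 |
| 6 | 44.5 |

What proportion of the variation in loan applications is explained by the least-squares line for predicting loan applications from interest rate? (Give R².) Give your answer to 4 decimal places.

0.8354

n = 8, Σx = 45, Σy = 316.6, Σxy = 1424.7, Σx² = 303, Σy² = 15574.22
Sxx = Σx² − (Σx)²/n = 303 − 253.125 = 49.875
Sxy = Σxy − (Σx)(Σy)/n = 1424.7 − 1780.875 = -356.175
Syy = Σy² − (Σy)²/n = 15574.22 − 12529.445 = 3044.775
R² = Sxy²/(Sxx·Syy) = (-356.175)²/(49.875·3044.775) = 0.835389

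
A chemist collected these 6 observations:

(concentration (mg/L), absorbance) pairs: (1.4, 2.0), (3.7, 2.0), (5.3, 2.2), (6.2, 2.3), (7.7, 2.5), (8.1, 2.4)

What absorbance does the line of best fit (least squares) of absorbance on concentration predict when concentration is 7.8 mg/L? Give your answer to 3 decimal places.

n = 6, Σx = 32.4, Σy = 13.4, Σxy = 74.81, Σx² = 207.08
Sxx = Σx² − (Σx)²/n = 207.08 − 174.96 = 32.12
Sxy = Σxy − (Σx)(Σy)/n = 74.81 − 72.36 = 2.45
b = Sxy/Sxx = 2.45/32.12 = 0.076276
a = ȳ − b·x̄ = 2.233333 − 0.076276·5.4 = 1.821440
ŷ(7.8) = a + b·7.8 = 1.821440 + 0.076276·7.8 = 2.416397

2.416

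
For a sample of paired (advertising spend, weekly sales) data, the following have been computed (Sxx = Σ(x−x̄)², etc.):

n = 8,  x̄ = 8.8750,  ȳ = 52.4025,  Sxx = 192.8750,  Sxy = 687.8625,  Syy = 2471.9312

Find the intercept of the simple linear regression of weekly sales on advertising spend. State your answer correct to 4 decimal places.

20.7510

b = Sxy/Sxx = 687.8625/192.875 = 3.566364
a = ȳ − b·x̄ = 52.4025 − 3.566364·8.875 = 20.751017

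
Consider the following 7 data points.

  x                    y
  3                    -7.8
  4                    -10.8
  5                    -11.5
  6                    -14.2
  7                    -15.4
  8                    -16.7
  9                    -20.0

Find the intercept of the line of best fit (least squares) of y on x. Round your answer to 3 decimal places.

-2.564

n = 7, Σx = 42, Σy = -96.4, Σxy = -630.7, Σx² = 280
Sxx = Σx² − (Σx)²/n = 280 − 252 = 28
Sxy = Σxy − (Σx)(Σy)/n = -630.7 − (-578.4) = -52.3
b = Sxy/Sxx = -52.3/28 = -1.867857
a = ȳ − b·x̄ = -13.771429 − (-1.867857)·6 = -2.564286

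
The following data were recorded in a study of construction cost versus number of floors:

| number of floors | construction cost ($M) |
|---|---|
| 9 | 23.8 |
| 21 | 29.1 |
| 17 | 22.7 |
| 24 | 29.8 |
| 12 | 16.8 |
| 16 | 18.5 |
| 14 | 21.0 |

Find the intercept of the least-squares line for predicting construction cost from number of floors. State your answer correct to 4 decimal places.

12.1557

n = 7, Σx = 113, Σy = 161.7, Σxy = 2718, Σx² = 1983
Sxx = Σx² − (Σx)²/n = 1983 − 1824.142857 = 158.857143
Sxy = Σxy − (Σx)(Σy)/n = 2718 − 2610.3 = 107.7
b = Sxy/Sxx = 107.7/158.857143 = 0.677968
a = ȳ − b·x̄ = 23.1 − 0.677968·16.142857 = 12.155665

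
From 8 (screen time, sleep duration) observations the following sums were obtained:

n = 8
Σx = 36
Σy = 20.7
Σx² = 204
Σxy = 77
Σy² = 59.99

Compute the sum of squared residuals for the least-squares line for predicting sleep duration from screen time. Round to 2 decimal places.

Sxx = Σx² − (Σx)²/n = 204 − 162 = 42
Sxy = Σxy − (Σx)(Σy)/n = 77 − 93.15 = -16.15
Syy = Σy² − (Σy)²/n = 59.99 − 53.56125 = 6.42875
b = Sxy/Sxx = -16.15/42 = -0.384524
SSE = Syy − b·Sxy = 6.42875 − (-0.384524)·(-16.15) = 0.218690

0.22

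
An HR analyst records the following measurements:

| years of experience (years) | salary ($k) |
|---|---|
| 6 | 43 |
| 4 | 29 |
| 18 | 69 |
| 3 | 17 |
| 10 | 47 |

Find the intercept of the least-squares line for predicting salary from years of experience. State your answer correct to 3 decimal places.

15.871

n = 5, Σx = 41, Σy = 205, Σxy = 2137, Σx² = 485
Sxx = Σx² − (Σx)²/n = 485 − 336.2 = 148.8
Sxy = Σxy − (Σx)(Σy)/n = 2137 − 1681 = 456
b = Sxy/Sxx = 456/148.8 = 3.064516
a = ȳ − b·x̄ = 41 − 3.064516·8.2 = 15.870968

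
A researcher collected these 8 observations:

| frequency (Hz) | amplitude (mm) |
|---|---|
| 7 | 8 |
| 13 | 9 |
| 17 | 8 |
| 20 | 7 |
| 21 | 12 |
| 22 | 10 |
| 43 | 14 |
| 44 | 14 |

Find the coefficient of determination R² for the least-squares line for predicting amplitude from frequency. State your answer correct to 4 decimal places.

n = 8, Σx = 187, Σy = 82, Σxy = 2139, Σx² = 5617, Σy² = 894
Sxx = Σx² − (Σx)²/n = 5617 − 4371.125 = 1245.875
Sxy = Σxy − (Σx)(Σy)/n = 2139 − 1916.75 = 222.25
Syy = Σy² − (Σy)²/n = 894 − 840.5 = 53.5
R² = Sxy²/(Sxx·Syy) = (222.25)²/(1245.875·53.5) = 0.741063

0.7411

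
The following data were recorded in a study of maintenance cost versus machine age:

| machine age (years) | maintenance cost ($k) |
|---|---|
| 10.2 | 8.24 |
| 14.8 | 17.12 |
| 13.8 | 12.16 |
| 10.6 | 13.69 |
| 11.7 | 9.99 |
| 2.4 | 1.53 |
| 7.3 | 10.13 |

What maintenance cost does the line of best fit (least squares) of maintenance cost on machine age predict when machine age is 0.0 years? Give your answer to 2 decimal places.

0.08

n = 7, Σx = 70.8, Σy = 72.86, Σxy = 844.85, Σx² = 821.82
Sxx = Σx² − (Σx)²/n = 821.82 − 716.091429 = 105.728571
Sxy = Σxy − (Σx)(Σy)/n = 844.85 − 736.926857 = 107.923143
b = Sxy/Sxx = 107.923143/105.728571 = 1.020757
a = ȳ − b·x̄ = 10.408571 − 1.020757·10.114286 = 0.084347
ŷ(0.0) = a + b·0.0 = 0.084347 + 1.020757·0 = 0.084347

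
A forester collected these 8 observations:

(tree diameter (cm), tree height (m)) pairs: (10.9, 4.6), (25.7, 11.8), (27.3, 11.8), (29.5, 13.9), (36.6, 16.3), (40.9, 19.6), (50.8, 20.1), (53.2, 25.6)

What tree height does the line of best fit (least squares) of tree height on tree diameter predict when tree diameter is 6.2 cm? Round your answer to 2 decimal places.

2.81

n = 8, Σx = 274.9, Σy = 123.7, Σxy = 4866.81, Σx² = 10818.09
Sxx = Σx² − (Σx)²/n = 10818.09 − 9446.25125 = 1371.83875
Sxy = Σxy − (Σx)(Σy)/n = 4866.81 − 4250.64125 = 616.16875
b = Sxy/Sxx = 616.16875/1371.83875 = 0.449155
a = ȳ − b·x̄ = 15.4625 − 0.449155·34.3625 = 0.028398
ŷ(6.2) = a + b·6.2 = 0.028398 + 0.449155·6.2 = 2.813162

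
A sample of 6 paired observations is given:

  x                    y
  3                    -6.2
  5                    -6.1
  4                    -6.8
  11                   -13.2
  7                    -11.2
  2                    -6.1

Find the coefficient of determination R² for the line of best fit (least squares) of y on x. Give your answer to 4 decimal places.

n = 6, Σx = 32, Σy = -49.6, Σxy = -312.1, Σx² = 224, Σy² = 458.78
Sxx = Σx² − (Σx)²/n = 224 − 170.666667 = 53.333333
Sxy = Σxy − (Σx)(Σy)/n = -312.1 − (-264.533333) = -47.566667
Syy = Σy² − (Σy)²/n = 458.78 − 410.026667 = 48.753333
R² = Sxy²/(Sxx·Syy) = (-47.566667)²/(53.333333·48.753333) = 0.870167

0.8702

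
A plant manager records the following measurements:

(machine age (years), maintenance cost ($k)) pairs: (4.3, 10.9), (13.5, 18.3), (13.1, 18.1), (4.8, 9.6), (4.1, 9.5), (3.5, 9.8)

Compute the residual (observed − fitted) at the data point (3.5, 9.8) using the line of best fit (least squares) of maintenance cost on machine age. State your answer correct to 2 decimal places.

n = 6, Σx = 43.3, Σy = 76.2, Σxy = 650.36, Σx² = 424.45
Sxx = Σx² − (Σx)²/n = 424.45 − 312.481667 = 111.968333
Sxy = Σxy − (Σx)(Σy)/n = 650.36 − 549.91 = 100.45
b = Sxy/Sxx = 100.45/111.968333 = 0.897129
a = ȳ − b·x̄ = 12.7 − 0.897129·7.216667 = 6.225722
ŷ(3.5) = 6.225722 + 0.897129·3.5 = 9.365672
residual = y − ŷ = 9.8 − 9.365672 = 0.434328

0.43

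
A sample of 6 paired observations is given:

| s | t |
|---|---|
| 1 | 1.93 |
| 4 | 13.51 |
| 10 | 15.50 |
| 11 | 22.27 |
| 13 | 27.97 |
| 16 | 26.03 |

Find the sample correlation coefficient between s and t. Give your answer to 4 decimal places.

n = 6, Σx = 55, Σy = 107.21, Σxy = 1236.03, Σx² = 663, Σy² = 2382.3297
Sxx = Σx² − (Σx)²/n = 663 − 504.166667 = 158.833333
Sxy = Σxy − (Σx)(Σy)/n = 1236.03 − 982.758333 = 253.271667
Syy = Σy² − (Σy)²/n = 2382.3297 − 1915.664017 = 466.665683
r = Sxy/√(Sxx·Syy) = 253.271667/√(74122.066036) = 253.271667/272.253680 = 0.930278

0.9303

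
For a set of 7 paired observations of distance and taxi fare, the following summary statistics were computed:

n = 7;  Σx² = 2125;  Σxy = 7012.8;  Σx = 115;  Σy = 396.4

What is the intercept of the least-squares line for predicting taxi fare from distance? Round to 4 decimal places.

21.7442

Sxx = Σx² − (Σx)²/n = 2125 − 1889.285714 = 235.714286
Sxy = Σxy − (Σx)(Σy)/n = 7012.8 − 6512.285714 = 500.514286
b = Sxy/Sxx = 500.514286/235.714286 = 2.123394
a = ȳ − b·x̄ = 56.628571 − 2.123394·16.428571 = 21.744242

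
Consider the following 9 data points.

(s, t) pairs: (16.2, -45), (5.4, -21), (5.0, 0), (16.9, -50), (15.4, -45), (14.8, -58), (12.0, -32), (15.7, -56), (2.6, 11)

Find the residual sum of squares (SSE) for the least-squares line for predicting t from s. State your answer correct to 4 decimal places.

533.8427

n = 9, Σx = 104, Σy = -296, Σxy = -4473.4, Σx² = 1455.66, Σy² = 14636
Sxx = Σx² − (Σx)²/n = 1455.66 − 1201.777778 = 253.882222
Sxy = Σxy − (Σx)(Σy)/n = -4473.4 − (-3420.444444) = -1052.955556
Syy = Σy² − (Σy)²/n = 14636 − 9735.111111 = 4900.888889
b = Sxy/Sxx = -1052.955556/253.882222 = -4.147417
SSE = Syy − b·Sxy = 4900.888889 − (-4.147417)·(-1052.955556) = 533.842657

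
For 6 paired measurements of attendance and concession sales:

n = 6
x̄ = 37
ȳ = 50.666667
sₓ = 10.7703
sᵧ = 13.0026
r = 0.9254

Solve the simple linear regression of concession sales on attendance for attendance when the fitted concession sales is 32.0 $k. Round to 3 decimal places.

20.292

b = r · sᵧ/sₓ = 0.9254 · 13.0026/10.7703 = 1.117202
a = ȳ − b·x̄ = 50.666667 − 1.117202·37 = 9.330175
Set a + b·x = 32.0: x = (32.0 − 9.330175) / 1.117202 = 20.291599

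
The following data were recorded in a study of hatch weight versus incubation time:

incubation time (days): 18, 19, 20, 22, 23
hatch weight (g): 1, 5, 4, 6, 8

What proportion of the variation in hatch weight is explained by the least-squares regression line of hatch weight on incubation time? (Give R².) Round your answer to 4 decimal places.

n = 5, Σx = 102, Σy = 24, Σxy = 509, Σx² = 2098, Σy² = 142
Sxx = Σx² − (Σx)²/n = 2098 − 2080.8 = 17.2
Sxy = Σxy − (Σx)(Σy)/n = 509 − 489.6 = 19.4
Syy = Σy² − (Σy)²/n = 142 − 115.2 = 26.8
R² = Sxy²/(Sxx·Syy) = (19.4)²/(17.2·26.8) = 0.816470

0.8165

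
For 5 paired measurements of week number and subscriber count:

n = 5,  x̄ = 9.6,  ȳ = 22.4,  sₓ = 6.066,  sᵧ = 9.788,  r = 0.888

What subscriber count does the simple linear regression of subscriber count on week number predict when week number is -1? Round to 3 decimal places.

7.212

b = r · sᵧ/sₓ = 0.888 · 9.788/6.066 = 1.432863
a = ȳ − b·x̄ = 22.4 − 1.432863·9.6 = 8.644520
ŷ(-1) = a + b·-1 = 8.644520 + 1.432863·(-1) = 7.211657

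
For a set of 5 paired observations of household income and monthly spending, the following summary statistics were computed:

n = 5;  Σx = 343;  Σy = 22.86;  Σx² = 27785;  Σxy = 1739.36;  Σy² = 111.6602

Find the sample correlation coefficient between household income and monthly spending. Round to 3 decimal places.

0.982

Sxx = Σx² − (Σx)²/n = 27785 − 23529.8 = 4255.2
Sxy = Σxy − (Σx)(Σy)/n = 1739.36 − 1568.196 = 171.164
Syy = Σy² − (Σy)²/n = 111.6602 − 104.51592 = 7.14428
r = Sxy/√(Sxx·Syy) = 171.164/√(30400.340256) = 171.164/174.356933 = 0.981687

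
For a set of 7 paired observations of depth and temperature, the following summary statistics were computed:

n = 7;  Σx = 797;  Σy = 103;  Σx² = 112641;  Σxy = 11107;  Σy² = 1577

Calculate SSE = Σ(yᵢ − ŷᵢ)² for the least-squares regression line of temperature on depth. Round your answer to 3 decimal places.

43.857

Sxx = Σx² − (Σx)²/n = 112641 − 90744.142857 = 21896.857143
Sxy = Σxy − (Σx)(Σy)/n = 11107 − 11727.285714 = -620.285714
Syy = Σy² − (Σy)²/n = 1577 − 1515.571429 = 61.428571
b = Sxy/Sxx = -620.285714/21896.857143 = -0.028328
SSE = Syy − b·Sxy = 61.428571 − (-0.028328)·(-620.285714) = 43.857357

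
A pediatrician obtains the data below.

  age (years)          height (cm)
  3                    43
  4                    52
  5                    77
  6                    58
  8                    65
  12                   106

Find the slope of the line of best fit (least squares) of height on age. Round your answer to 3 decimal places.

6.044

n = 6, Σx = 38, Σy = 401, Σxy = 2862, Σx² = 294
Sxx = Σx² − (Σx)²/n = 294 − 240.666667 = 53.333333
Sxy = Σxy − (Σx)(Σy)/n = 2862 − 2539.666667 = 322.333333
b = Sxy/Sxx = 322.333333/53.333333 = 6.04375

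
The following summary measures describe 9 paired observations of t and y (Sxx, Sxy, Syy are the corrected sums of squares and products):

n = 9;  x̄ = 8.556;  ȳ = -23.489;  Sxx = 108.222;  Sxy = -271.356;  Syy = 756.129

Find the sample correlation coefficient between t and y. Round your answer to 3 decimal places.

r = Sxy/√(Sxx·Syy) = -271.356/√(81829.792638) = -271.356/286.059072 = -0.948601

-0.949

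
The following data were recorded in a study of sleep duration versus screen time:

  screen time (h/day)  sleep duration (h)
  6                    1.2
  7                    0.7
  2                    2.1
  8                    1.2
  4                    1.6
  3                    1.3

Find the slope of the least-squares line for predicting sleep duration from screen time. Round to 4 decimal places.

-0.1536

n = 6, Σx = 30, Σy = 8.1, Σxy = 36.2, Σx² = 178
Sxx = Σx² − (Σx)²/n = 178 − 150 = 28
Sxy = Σxy − (Σx)(Σy)/n = 36.2 − 40.5 = -4.3
b = Sxy/Sxx = -4.3/28 = -0.153571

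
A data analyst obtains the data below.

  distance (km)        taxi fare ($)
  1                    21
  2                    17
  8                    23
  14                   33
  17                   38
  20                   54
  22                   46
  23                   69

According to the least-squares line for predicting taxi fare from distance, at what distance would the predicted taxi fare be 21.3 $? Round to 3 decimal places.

4.628

n = 8, Σx = 107, Σy = 301, Σxy = 5026, Σx² = 1967
Sxx = Σx² − (Σx)²/n = 1967 − 1431.125 = 535.875
Sxy = Σxy − (Σx)(Σy)/n = 5026 − 4025.875 = 1000.125
b = Sxy/Sxx = 1000.125/535.875 = 1.866340
a = ȳ − b·x̄ = 37.625 − 1.866340·13.375 = 12.662701
Set a + b·x = 21.3: x = (21.3 − 12.662701) / 1.866340 = 4.627934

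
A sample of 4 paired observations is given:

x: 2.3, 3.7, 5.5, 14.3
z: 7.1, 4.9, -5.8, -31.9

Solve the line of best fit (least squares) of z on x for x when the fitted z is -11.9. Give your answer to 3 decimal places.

n = 4, Σx = 25.8, Σy = -25.7, Σxy = -453.61, Σx² = 253.72
Sxx = Σx² − (Σx)²/n = 253.72 − 166.41 = 87.31
Sxy = Σxy − (Σx)(Σy)/n = -453.61 − (-165.765) = -287.845
b = Sxy/Sxx = -287.845/87.31 = -3.296816
a = ȳ − b·x̄ = -6.425 − (-3.296816)·6.45 = 14.839463
Set a + b·x = -11.9: x = (-11.9 − 14.839463) / (-3.296816) = 8.110693

8.111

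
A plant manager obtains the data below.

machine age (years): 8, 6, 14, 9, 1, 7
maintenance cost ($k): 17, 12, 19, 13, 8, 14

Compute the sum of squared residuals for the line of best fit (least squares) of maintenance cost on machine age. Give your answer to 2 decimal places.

n = 6, Σx = 45, Σy = 83, Σxy = 697, Σx² = 427, Σy² = 1223
Sxx = Σx² − (Σx)²/n = 427 − 337.5 = 89.5
Sxy = Σxy − (Σx)(Σy)/n = 697 − 622.5 = 74.5
Syy = Σy² − (Σy)²/n = 1223 − 1148.166667 = 74.833333
b = Sxy/Sxx = 74.5/89.5 = 0.832402
SSE = Syy − b·Sxy = 74.833333 − 0.832402·74.5 = 12.819367

12.82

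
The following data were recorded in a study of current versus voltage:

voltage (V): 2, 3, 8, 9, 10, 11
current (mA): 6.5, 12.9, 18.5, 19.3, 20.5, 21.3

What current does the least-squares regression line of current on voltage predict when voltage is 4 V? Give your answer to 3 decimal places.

11.886

n = 6, Σx = 43, Σy = 99, Σxy = 812.7, Σx² = 379
Sxx = Σx² − (Σx)²/n = 379 − 308.166667 = 70.833333
Sxy = Σxy − (Σx)(Σy)/n = 812.7 − 709.5 = 103.2
b = Sxy/Sxx = 103.2/70.833333 = 1.456941
a = ȳ − b·x̄ = 16.5 − 1.456941·7.166667 = 6.058588
ŷ(4) = a + b·4 = 6.058588 + 1.456941·4 = 11.886353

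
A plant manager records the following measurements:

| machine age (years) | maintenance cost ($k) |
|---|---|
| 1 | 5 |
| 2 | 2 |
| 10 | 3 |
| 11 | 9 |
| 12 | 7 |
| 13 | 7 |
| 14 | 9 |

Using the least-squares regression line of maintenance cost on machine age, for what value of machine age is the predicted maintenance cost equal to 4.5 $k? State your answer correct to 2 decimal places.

4.87

n = 7, Σx = 63, Σy = 42, Σxy = 439, Σx² = 735
Sxx = Σx² − (Σx)²/n = 735 − 567 = 168
Sxy = Σxy − (Σx)(Σy)/n = 439 − 378 = 61
b = Sxy/Sxx = 61/168 = 0.363095
a = ȳ − b·x̄ = 6 − 0.363095·9 = 2.732143
Set a + b·x = 4.5: x = (4.5 − 2.732143) / 0.363095 = 4.868852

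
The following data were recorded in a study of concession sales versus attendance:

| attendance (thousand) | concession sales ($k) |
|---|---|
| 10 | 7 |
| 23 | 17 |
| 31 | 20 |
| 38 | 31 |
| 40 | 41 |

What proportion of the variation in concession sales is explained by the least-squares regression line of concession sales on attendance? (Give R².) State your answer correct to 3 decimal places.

n = 5, Σx = 142, Σy = 116, Σxy = 3899, Σx² = 4634, Σy² = 3380
Sxx = Σx² − (Σx)²/n = 4634 − 4032.8 = 601.2
Sxy = Σxy − (Σx)(Σy)/n = 3899 − 3294.4 = 604.6
Syy = Σy² − (Σy)²/n = 3380 − 2691.2 = 688.8
R² = Sxy²/(Sxx·Syy) = (604.6)²/(601.2·688.8) = 0.882722

0.883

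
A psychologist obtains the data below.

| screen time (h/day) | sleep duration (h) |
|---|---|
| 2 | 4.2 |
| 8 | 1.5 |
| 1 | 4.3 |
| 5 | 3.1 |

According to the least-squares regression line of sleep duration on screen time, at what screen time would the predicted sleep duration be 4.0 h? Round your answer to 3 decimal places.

n = 4, Σx = 16, Σy = 13.1, Σxy = 40.2, Σx² = 94
Sxx = Σx² − (Σx)²/n = 94 − 64 = 30
Sxy = Σxy − (Σx)(Σy)/n = 40.2 − 52.4 = -12.2
b = Sxy/Sxx = -12.2/30 = -0.406667
a = ȳ − b·x̄ = 3.275 − (-0.406667)·4 = 4.901667
Set a + b·x = 4.0: x = (4.0 − 4.901667) / (-0.406667) = 2.217213

2.217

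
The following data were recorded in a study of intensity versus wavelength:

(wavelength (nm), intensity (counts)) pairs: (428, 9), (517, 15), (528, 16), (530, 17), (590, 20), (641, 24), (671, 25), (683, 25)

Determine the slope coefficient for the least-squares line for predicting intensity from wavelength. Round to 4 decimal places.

0.0641

n = 8, Σx = 4588, Σy = 151, Σxy = 90099, Σx² = 2685868
Sxx = Σx² − (Σx)²/n = 2685868 − 2631218 = 54650
Sxy = Σxy − (Σx)(Σy)/n = 90099 − 86598.5 = 3500.5
b = Sxy/Sxx = 3500.5/54650 = 0.064053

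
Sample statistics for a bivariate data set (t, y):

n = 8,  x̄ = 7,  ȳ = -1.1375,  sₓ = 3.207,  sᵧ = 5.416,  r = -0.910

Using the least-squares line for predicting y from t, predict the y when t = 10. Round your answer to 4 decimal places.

b = r · sᵧ/sₓ = -0.91 · 5.416/3.207 = -1.536813
a = ȳ − b·x̄ = -1.1375 − (-1.536813)·7 = 9.620193
ŷ(10) = a + b·10 = 9.620193 + (-1.536813)·10 = -5.747940

-5.7479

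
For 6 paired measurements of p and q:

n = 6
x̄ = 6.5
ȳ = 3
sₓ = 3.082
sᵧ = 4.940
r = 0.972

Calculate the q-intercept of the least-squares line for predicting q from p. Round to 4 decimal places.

-7.1268

b = r · sᵧ/sₓ = 0.972 · 4.94/3.082 = 1.557975
a = ȳ − b·x̄ = 3 − 1.557975·6.5 = -7.126840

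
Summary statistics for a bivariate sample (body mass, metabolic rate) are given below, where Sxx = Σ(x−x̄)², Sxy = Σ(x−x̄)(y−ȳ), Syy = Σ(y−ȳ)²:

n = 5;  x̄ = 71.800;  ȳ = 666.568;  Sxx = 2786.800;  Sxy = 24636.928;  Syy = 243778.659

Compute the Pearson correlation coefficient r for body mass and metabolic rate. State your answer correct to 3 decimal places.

r = Sxy/√(Sxx·Syy) = 24636.928/√(679362366.9012) = 24636.928/26064.580697 = 0.945226

0.945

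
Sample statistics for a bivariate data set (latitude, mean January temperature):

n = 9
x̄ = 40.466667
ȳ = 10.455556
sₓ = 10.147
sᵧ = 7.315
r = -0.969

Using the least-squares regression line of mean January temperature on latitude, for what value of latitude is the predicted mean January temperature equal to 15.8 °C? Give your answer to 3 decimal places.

32.816

b = r · sᵧ/sₓ = -0.969 · 7.315/10.147 = -0.698555
a = ȳ − b·x̄ = 10.455556 − (-0.698555)·40.466667 = 38.723738
Set a + b·x = 15.8: x = (15.8 − 38.723738) / (-0.698555) = 32.815951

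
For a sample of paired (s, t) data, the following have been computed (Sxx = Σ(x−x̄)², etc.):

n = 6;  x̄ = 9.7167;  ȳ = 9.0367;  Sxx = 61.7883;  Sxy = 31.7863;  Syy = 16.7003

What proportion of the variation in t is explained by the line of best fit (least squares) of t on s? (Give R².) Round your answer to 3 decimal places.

R² = Sxy²/(Sxx·Syy) = (31.7863)²/(61.7883·16.7003) = 0.979150

0.979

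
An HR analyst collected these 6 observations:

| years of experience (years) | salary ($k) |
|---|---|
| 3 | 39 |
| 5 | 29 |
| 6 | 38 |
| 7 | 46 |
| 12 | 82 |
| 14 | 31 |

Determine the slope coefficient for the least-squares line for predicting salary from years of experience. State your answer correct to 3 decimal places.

n = 6, Σx = 47, Σy = 265, Σxy = 2230, Σx² = 459
Sxx = Σx² − (Σx)²/n = 459 − 368.166667 = 90.833333
Sxy = Σxy − (Σx)(Σy)/n = 2230 − 2075.833333 = 154.166667
b = Sxy/Sxx = 154.166667/90.833333 = 1.697248

1.697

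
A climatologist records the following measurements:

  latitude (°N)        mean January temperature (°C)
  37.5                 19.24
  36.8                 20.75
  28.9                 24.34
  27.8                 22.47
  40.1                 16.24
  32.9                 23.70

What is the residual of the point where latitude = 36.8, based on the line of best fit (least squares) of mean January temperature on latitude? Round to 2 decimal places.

1.11

n = 6, Σx = 204, Σy = 126.74, Σxy = 4244.146, Σx² = 7058.96
Sxx = Σx² − (Σx)²/n = 7058.96 − 6936 = 122.96
Sxy = Σxy − (Σx)(Σy)/n = 4244.146 − 4309.16 = -65.014
b = Sxy/Sxx = -65.014/122.96 = -0.528741
a = ȳ − b·x̄ = 21.123333 − (-0.528741)·34 = 39.100529
ŷ(36.8) = 39.100529 + (-0.528741)·36.8 = 19.642858
residual = y − ŷ = 20.75 − 19.642858 = 1.107142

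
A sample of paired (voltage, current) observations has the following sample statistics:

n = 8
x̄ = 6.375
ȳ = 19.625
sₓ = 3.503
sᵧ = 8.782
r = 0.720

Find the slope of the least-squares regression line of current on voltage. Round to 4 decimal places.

b = r · sᵧ/sₓ = 0.72 · 8.782/3.503 = 1.805036

1.8050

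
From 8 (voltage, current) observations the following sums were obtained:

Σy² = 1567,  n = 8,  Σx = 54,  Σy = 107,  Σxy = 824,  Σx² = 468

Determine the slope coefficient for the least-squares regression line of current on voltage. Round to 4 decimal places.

0.9831

Sxx = Σx² − (Σx)²/n = 468 − 364.5 = 103.5
Sxy = Σxy − (Σx)(Σy)/n = 824 − 722.25 = 101.75
b = Sxy/Sxx = 101.75/103.5 = 0.983092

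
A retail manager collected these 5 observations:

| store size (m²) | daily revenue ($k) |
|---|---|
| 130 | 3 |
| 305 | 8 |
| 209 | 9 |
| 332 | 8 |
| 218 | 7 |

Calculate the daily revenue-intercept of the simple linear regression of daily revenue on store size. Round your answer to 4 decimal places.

2.1287

n = 5, Σx = 1194, Σy = 35, Σxy = 8893, Σx² = 311354
Sxx = Σx² − (Σx)²/n = 311354 − 285127.2 = 26226.8
Sxy = Σxy − (Σx)(Σy)/n = 8893 − 8358 = 535
b = Sxy/Sxx = 535/26226.8 = 0.020399
a = ȳ − b·x̄ = 7 − 0.020399·238.8 = 2.128723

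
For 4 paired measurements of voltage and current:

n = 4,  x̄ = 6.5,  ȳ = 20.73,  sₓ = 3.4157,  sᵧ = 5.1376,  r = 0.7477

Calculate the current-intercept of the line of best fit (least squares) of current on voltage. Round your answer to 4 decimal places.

b = r · sᵧ/sₓ = 0.7477 · 5.1376/3.4157 = 1.124626
a = ȳ − b·x̄ = 20.73 − 1.124626·6.5 = 13.419934

13.4199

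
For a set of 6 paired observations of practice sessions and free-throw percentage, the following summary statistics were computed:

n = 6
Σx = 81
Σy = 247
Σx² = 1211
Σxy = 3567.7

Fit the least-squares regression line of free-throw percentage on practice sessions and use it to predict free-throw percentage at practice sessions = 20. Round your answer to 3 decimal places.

54.067

Sxx = Σx² − (Σx)²/n = 1211 − 1093.5 = 117.5
Sxy = Σxy − (Σx)(Σy)/n = 3567.7 − 3334.5 = 233.2
b = Sxy/Sxx = 233.2/117.5 = 1.984681
a = ȳ − b·x̄ = 41.166667 − 1.984681·13.5 = 14.373475
ŷ(20) = a + b·20 = 14.373475 + 1.984681·20 = 54.067092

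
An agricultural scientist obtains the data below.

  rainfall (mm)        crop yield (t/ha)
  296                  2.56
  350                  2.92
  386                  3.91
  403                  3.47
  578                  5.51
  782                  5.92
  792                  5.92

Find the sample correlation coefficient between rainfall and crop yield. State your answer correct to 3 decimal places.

0.956

n = 7, Σx = 3587, Σy = 30.21, Σxy = 17190.29, Σx² = 2094393, Σy² = 142.8619
Sxx = Σx² − (Σx)²/n = 2094393 − 1838081.285714 = 256311.714286
Sxy = Σxy − (Σx)(Σy)/n = 17190.29 − 15480.467143 = 1709.822857
Syy = Σy² − (Σy)²/n = 142.8619 − 130.377729 = 12.484171
r = Sxy/√(Sxx·Syy) = 1709.822857/√(3199839.380294) = 1709.822857/1788.809487 = 0.955844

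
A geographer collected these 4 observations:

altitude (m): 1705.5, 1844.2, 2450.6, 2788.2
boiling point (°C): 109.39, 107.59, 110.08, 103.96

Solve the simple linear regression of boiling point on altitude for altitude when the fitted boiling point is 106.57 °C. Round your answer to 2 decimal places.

n = 4, Σx = 8788.5, Σy = 431.02, Σxy = 944605.443, Σx² = 20089303.49
Sxx = Σx² − (Σx)²/n = 20089303.49 − 19309433.0625 = 779870.4275
Sxy = Σxy − (Σx)(Σy)/n = 944605.443 − 947004.8175 = -2399.3745
b = Sxy/Sxx = -2399.3745/779870.4275 = -0.003077
a = ȳ − b·x̄ = 107.755 − (-0.003077)·2197.125 = 114.514746
Set a + b·x = 106.57: x = (106.57 − 114.514746) / (-0.003077) = 2582.286406

2582.29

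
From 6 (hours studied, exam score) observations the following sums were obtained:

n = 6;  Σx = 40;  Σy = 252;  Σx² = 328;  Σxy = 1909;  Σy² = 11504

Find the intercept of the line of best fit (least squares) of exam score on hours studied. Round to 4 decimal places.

Sxx = Σx² − (Σx)²/n = 328 − 266.666667 = 61.333333
Sxy = Σxy − (Σx)(Σy)/n = 1909 − 1680 = 229
b = Sxy/Sxx = 229/61.333333 = 3.733696
a = ȳ − b·x̄ = 42 − 3.733696·6.666667 = 17.108696

17.1087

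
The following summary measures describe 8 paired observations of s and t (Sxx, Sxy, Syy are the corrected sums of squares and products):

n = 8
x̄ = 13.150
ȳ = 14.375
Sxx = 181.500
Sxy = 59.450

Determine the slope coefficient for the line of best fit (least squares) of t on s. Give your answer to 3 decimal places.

b = Sxy/Sxx = 59.45/181.5 = 0.327548

0.328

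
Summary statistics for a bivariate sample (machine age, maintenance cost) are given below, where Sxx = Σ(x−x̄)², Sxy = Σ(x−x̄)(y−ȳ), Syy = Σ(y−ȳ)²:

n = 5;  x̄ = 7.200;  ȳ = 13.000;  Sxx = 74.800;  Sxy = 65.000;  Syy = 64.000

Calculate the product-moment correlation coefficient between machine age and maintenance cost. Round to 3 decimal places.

0.939

r = Sxy/√(Sxx·Syy) = 65/√(4787.2) = 65/69.189595 = 0.939448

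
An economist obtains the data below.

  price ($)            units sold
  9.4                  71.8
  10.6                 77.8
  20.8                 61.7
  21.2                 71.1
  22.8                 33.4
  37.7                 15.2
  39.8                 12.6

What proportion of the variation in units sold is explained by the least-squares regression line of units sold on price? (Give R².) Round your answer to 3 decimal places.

n = 7, Σx = 162.3, Σy = 343.6, Σxy = 6126.32, Σx² = 4607.97, Σy² = 21575.54
Sxx = Σx² − (Σx)²/n = 4607.97 − 3763.041429 = 844.928571
Sxy = Σxy − (Σx)(Σy)/n = 6126.32 − 7966.611429 = -1840.291429
Syy = Σy² − (Σy)²/n = 21575.54 − 16865.851429 = 4709.688571
R² = Sxy²/(Sxx·Syy) = (-1840.291429)²/(844.928571·4709.688571) = 0.851062

0.851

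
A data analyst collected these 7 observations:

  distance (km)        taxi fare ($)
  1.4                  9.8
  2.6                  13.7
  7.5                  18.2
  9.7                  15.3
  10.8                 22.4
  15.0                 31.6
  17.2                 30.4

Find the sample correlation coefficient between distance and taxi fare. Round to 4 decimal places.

0.9382

n = 7, Σx = 64.2, Σy = 141.4, Σxy = 1573.05, Σx² = 796.54, Σy² = 3273.54
Sxx = Σx² − (Σx)²/n = 796.54 − 588.805714 = 207.734286
Sxy = Σxy − (Σx)(Σy)/n = 1573.05 − 1296.84 = 276.21
Syy = Σy² − (Σy)²/n = 3273.54 − 2856.28 = 417.26
r = Sxy/√(Sxx·Syy) = 276.21/√(86679.208057) = 276.21/294.413329 = 0.938171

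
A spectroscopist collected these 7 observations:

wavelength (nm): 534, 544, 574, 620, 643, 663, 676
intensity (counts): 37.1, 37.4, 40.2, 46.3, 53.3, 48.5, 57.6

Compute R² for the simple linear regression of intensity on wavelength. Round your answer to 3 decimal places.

0.893

n = 7, Σx = 4254, Σy = 320.4, Σxy = 197302.8, Σx² = 2604962, Σy² = 15045.8
Sxx = Σx² − (Σx)²/n = 2604962 − 2585216.571429 = 19745.428571
Sxy = Σxy − (Σx)(Σy)/n = 197302.8 − 194711.657143 = 2591.142857
Syy = Σy² − (Σy)²/n = 15045.8 − 14665.165714 = 380.634286
R² = Sxy²/(Sxx·Syy) = (2591.142857)²/(19745.428571·380.634286) = 0.893322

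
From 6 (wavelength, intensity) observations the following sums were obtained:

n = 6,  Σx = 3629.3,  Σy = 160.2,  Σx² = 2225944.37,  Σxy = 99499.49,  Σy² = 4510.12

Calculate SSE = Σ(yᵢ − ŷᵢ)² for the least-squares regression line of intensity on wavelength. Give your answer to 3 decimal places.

12.641

Sxx = Σx² − (Σx)²/n = 2225944.37 − 2195303.081667 = 30641.288333
Sxy = Σxy − (Σx)(Σy)/n = 99499.49 − 96902.31 = 2597.18
Syy = Σy² − (Σy)²/n = 4510.12 − 4277.34 = 232.78
b = Sxy/Sxx = 2597.18/30641.288333 = 0.084761
SSE = Syy − b·Sxy = 232.78 − 0.084761·2597.18 = 12.640955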